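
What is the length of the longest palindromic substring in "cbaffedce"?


Input: "cbaffedce"
Checking substrings for palindromes:
  [3:5] "ff" (len 2) => palindrome
Longest palindromic substring: "ff" with length 2

2


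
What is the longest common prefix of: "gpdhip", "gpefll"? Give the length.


Words: gpdhip, gpefll
  Position 0: all 'g' => match
  Position 1: all 'p' => match
  Position 2: ('d', 'e') => mismatch, stop
LCP = "gp" (length 2)

2


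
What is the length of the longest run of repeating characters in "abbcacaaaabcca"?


Input: "abbcacaaaabcca"
Scanning for longest run:
  Position 1 ('b'): new char, reset run to 1
  Position 2 ('b'): continues run of 'b', length=2
  Position 3 ('c'): new char, reset run to 1
  Position 4 ('a'): new char, reset run to 1
  Position 5 ('c'): new char, reset run to 1
  Position 6 ('a'): new char, reset run to 1
  Position 7 ('a'): continues run of 'a', length=2
  Position 8 ('a'): continues run of 'a', length=3
  Position 9 ('a'): continues run of 'a', length=4
  Position 10 ('b'): new char, reset run to 1
  Position 11 ('c'): new char, reset run to 1
  Position 12 ('c'): continues run of 'c', length=2
  Position 13 ('a'): new char, reset run to 1
Longest run: 'a' with length 4

4


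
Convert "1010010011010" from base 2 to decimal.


Input: "1010010011010" in base 2
Positional expansion:
  Digit '1' (value 1) x 2^12 = 4096
  Digit '0' (value 0) x 2^11 = 0
  Digit '1' (value 1) x 2^10 = 1024
  Digit '0' (value 0) x 2^9 = 0
  Digit '0' (value 0) x 2^8 = 0
  Digit '1' (value 1) x 2^7 = 128
  Digit '0' (value 0) x 2^6 = 0
  Digit '0' (value 0) x 2^5 = 0
  Digit '1' (value 1) x 2^4 = 16
  Digit '1' (value 1) x 2^3 = 8
  Digit '0' (value 0) x 2^2 = 0
  Digit '1' (value 1) x 2^1 = 2
  Digit '0' (value 0) x 2^0 = 0
Sum = 5274

5274


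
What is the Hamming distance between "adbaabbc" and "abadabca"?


Comparing "adbaabbc" and "abadabca" position by position:
  Position 0: 'a' vs 'a' => same
  Position 1: 'd' vs 'b' => differ
  Position 2: 'b' vs 'a' => differ
  Position 3: 'a' vs 'd' => differ
  Position 4: 'a' vs 'a' => same
  Position 5: 'b' vs 'b' => same
  Position 6: 'b' vs 'c' => differ
  Position 7: 'c' vs 'a' => differ
Total differences (Hamming distance): 5

5


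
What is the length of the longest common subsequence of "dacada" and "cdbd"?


LCS of "dacada" and "cdbd"
DP table:
           c    d    b    d
      0    0    0    0    0
  d   0    0    1    1    1
  a   0    0    1    1    1
  c   0    1    1    1    1
  a   0    1    1    1    1
  d   0    1    2    2    2
  a   0    1    2    2    2
LCS length = dp[6][4] = 2

2


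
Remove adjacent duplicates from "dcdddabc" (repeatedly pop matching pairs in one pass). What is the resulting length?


Input: dcdddabc
Stack-based adjacent duplicate removal:
  Read 'd': push. Stack: d
  Read 'c': push. Stack: dc
  Read 'd': push. Stack: dcd
  Read 'd': matches stack top 'd' => pop. Stack: dc
  Read 'd': push. Stack: dcd
  Read 'a': push. Stack: dcda
  Read 'b': push. Stack: dcdab
  Read 'c': push. Stack: dcdabc
Final stack: "dcdabc" (length 6)

6


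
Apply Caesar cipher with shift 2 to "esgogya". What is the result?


Caesar cipher: shift "esgogya" by 2
  'e' (pos 4) + 2 = pos 6 = 'g'
  's' (pos 18) + 2 = pos 20 = 'u'
  'g' (pos 6) + 2 = pos 8 = 'i'
  'o' (pos 14) + 2 = pos 16 = 'q'
  'g' (pos 6) + 2 = pos 8 = 'i'
  'y' (pos 24) + 2 = pos 0 = 'a'
  'a' (pos 0) + 2 = pos 2 = 'c'
Result: guiqiac

guiqiac


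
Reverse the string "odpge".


Input: odpge
Reading characters right to left:
  Position 4: 'e'
  Position 3: 'g'
  Position 2: 'p'
  Position 1: 'd'
  Position 0: 'o'
Reversed: egpdo

egpdo


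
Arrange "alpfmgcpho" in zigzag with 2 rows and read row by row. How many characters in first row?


Zigzag "alpfmgcpho" into 2 rows:
Placing characters:
  'a' => row 0
  'l' => row 1
  'p' => row 0
  'f' => row 1
  'm' => row 0
  'g' => row 1
  'c' => row 0
  'p' => row 1
  'h' => row 0
  'o' => row 1
Rows:
  Row 0: "apmch"
  Row 1: "lfgpo"
First row length: 5

5


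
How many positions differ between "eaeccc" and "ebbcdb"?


Comparing "eaeccc" and "ebbcdb" position by position:
  Position 0: 'e' vs 'e' => same
  Position 1: 'a' vs 'b' => DIFFER
  Position 2: 'e' vs 'b' => DIFFER
  Position 3: 'c' vs 'c' => same
  Position 4: 'c' vs 'd' => DIFFER
  Position 5: 'c' vs 'b' => DIFFER
Positions that differ: 4

4


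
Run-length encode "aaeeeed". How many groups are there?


Input: aaeeeed
Scanning for consecutive runs:
  Group 1: 'a' x 2 (positions 0-1)
  Group 2: 'e' x 4 (positions 2-5)
  Group 3: 'd' x 1 (positions 6-6)
Total groups: 3

3


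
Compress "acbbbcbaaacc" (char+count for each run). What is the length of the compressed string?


Input: acbbbcbaaacc
Runs:
  'a' x 1 => "a1"
  'c' x 1 => "c1"
  'b' x 3 => "b3"
  'c' x 1 => "c1"
  'b' x 1 => "b1"
  'a' x 3 => "a3"
  'c' x 2 => "c2"
Compressed: "a1c1b3c1b1a3c2"
Compressed length: 14

14


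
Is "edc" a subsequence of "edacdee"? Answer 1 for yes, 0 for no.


Check if "edc" is a subsequence of "edacdee"
Greedy scan:
  Position 0 ('e'): matches sub[0] = 'e'
  Position 1 ('d'): matches sub[1] = 'd'
  Position 2 ('a'): no match needed
  Position 3 ('c'): matches sub[2] = 'c'
  Position 4 ('d'): no match needed
  Position 5 ('e'): no match needed
  Position 6 ('e'): no match needed
All 3 characters matched => is a subsequence

1


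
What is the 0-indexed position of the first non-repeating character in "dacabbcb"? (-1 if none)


Input: dacabbcb
Character frequencies:
  'a': 2
  'b': 3
  'c': 2
  'd': 1
Scanning left to right for freq == 1:
  Position 0 ('d'): unique! => answer = 0

0


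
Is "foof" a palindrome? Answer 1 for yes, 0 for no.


Input: foof
Reversed: foof
  Compare pos 0 ('f') with pos 3 ('f'): match
  Compare pos 1 ('o') with pos 2 ('o'): match
Result: palindrome

1


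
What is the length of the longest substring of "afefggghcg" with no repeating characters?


Input: "afefggghcg"
Sliding window (track last position of each char):
  Position 0 ('a'): window [0,0] length 1 -- new best
  Position 1 ('f'): window [0,1] length 2 -- new best
  Position 2 ('e'): window [0,2] length 3 -- new best
  Position 3 ('f'): repeat (last at 1), move window start to 2
  Position 3 ('f'): window [2,3] length 2
  Position 4 ('g'): window [2,4] length 3
  Position 5 ('g'): repeat (last at 4), move window start to 5
  Position 5 ('g'): window [5,5] length 1
  Position 6 ('g'): repeat (last at 5), move window start to 6
  Position 6 ('g'): window [6,6] length 1
  Position 7 ('h'): window [6,7] length 2
  Position 8 ('c'): window [6,8] length 3
  Position 9 ('g'): repeat (last at 6), move window start to 7
  Position 9 ('g'): window [7,9] length 3
Longest substring with no repeats: "afe" with length 3

3


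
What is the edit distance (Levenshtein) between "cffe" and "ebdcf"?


Computing edit distance: "cffe" -> "ebdcf"
DP table:
           e    b    d    c    f
      0    1    2    3    4    5
  c   1    1    2    3    3    4
  f   2    2    2    3    4    3
  f   3    3    3    3    4    4
  e   4    3    4    4    4    5
Edit distance = dp[4][5] = 5

5


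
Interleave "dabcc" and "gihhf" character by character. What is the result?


Interleaving "dabcc" and "gihhf":
  Position 0: 'd' from first, 'g' from second => "dg"
  Position 1: 'a' from first, 'i' from second => "ai"
  Position 2: 'b' from first, 'h' from second => "bh"
  Position 3: 'c' from first, 'h' from second => "ch"
  Position 4: 'c' from first, 'f' from second => "cf"
Result: dgaibhchcf

dgaibhchcf


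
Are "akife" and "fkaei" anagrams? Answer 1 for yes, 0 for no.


Strings: "akife", "fkaei"
Sorted first:  aefik
Sorted second: aefik
Sorted forms match => anagrams

1


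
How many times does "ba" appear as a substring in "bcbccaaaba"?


Searching for "ba" in "bcbccaaaba"
Scanning each position:
  Position 0: "bc" => no
  Position 1: "cb" => no
  Position 2: "bc" => no
  Position 3: "cc" => no
  Position 4: "ca" => no
  Position 5: "aa" => no
  Position 6: "aa" => no
  Position 7: "ab" => no
  Position 8: "ba" => MATCH
Total occurrences: 1

1


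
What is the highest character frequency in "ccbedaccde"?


Input: ccbedaccde
Character counts:
  'a': 1
  'b': 1
  'c': 4
  'd': 2
  'e': 2
Maximum frequency: 4

4


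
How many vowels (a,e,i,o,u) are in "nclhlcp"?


Input: nclhlcp
Checking each character:
  'n' at position 0: consonant
  'c' at position 1: consonant
  'l' at position 2: consonant
  'h' at position 3: consonant
  'l' at position 4: consonant
  'c' at position 5: consonant
  'p' at position 6: consonant
Total vowels: 0

0


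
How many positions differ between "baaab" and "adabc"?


Comparing "baaab" and "adabc" position by position:
  Position 0: 'b' vs 'a' => DIFFER
  Position 1: 'a' vs 'd' => DIFFER
  Position 2: 'a' vs 'a' => same
  Position 3: 'a' vs 'b' => DIFFER
  Position 4: 'b' vs 'c' => DIFFER
Positions that differ: 4

4


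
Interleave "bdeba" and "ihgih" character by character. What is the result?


Interleaving "bdeba" and "ihgih":
  Position 0: 'b' from first, 'i' from second => "bi"
  Position 1: 'd' from first, 'h' from second => "dh"
  Position 2: 'e' from first, 'g' from second => "eg"
  Position 3: 'b' from first, 'i' from second => "bi"
  Position 4: 'a' from first, 'h' from second => "ah"
Result: bidhegbiah

bidhegbiah


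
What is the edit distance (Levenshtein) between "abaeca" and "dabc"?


Computing edit distance: "abaeca" -> "dabc"
DP table:
           d    a    b    c
      0    1    2    3    4
  a   1    1    1    2    3
  b   2    2    2    1    2
  a   3    3    2    2    2
  e   4    4    3    3    3
  c   5    5    4    4    3
  a   6    6    5    5    4
Edit distance = dp[6][4] = 4

4


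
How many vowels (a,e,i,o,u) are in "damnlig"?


Input: damnlig
Checking each character:
  'd' at position 0: consonant
  'a' at position 1: vowel (running total: 1)
  'm' at position 2: consonant
  'n' at position 3: consonant
  'l' at position 4: consonant
  'i' at position 5: vowel (running total: 2)
  'g' at position 6: consonant
Total vowels: 2

2


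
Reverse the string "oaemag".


Input: oaemag
Reading characters right to left:
  Position 5: 'g'
  Position 4: 'a'
  Position 3: 'm'
  Position 2: 'e'
  Position 1: 'a'
  Position 0: 'o'
Reversed: gameao

gameao


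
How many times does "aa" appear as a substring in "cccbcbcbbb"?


Searching for "aa" in "cccbcbcbbb"
Scanning each position:
  Position 0: "cc" => no
  Position 1: "cc" => no
  Position 2: "cb" => no
  Position 3: "bc" => no
  Position 4: "cb" => no
  Position 5: "bc" => no
  Position 6: "cb" => no
  Position 7: "bb" => no
  Position 8: "bb" => no
Total occurrences: 0

0


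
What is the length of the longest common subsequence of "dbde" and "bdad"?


LCS of "dbde" and "bdad"
DP table:
           b    d    a    d
      0    0    0    0    0
  d   0    0    1    1    1
  b   0    1    1    1    1
  d   0    1    2    2    2
  e   0    1    2    2    2
LCS length = dp[4][4] = 2

2


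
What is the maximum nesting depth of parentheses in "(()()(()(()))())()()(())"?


Input: "(()()(()(()))())()()(())"
Tracking depth:
  Position 0 '(': depth becomes 1
  Position 1 '(': depth becomes 2
  Position 2 ')': depth becomes 1
  Position 3 '(': depth becomes 2
  Position 4 ')': depth becomes 1
  Position 5 '(': depth becomes 2
  Position 6 '(': depth becomes 3
  Position 7 ')': depth becomes 2
  Position 8 '(': depth becomes 3
  Position 9 '(': depth becomes 4
  Position 10 ')': depth becomes 3
  Position 11 ')': depth becomes 2
  Position 12 ')': depth becomes 1
  Position 13 '(': depth becomes 2
  Position 14 ')': depth becomes 1
  Position 15 ')': depth becomes 0
  Position 16 '(': depth becomes 1
  Position 17 ')': depth becomes 0
  Position 18 '(': depth becomes 1
  Position 19 ')': depth becomes 0
  Position 20 '(': depth becomes 1
  Position 21 '(': depth becomes 2
  Position 22 ')': depth becomes 1
  Position 23 ')': depth becomes 0
Maximum depth reached: 4

4


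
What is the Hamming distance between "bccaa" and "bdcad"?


Comparing "bccaa" and "bdcad" position by position:
  Position 0: 'b' vs 'b' => same
  Position 1: 'c' vs 'd' => differ
  Position 2: 'c' vs 'c' => same
  Position 3: 'a' vs 'a' => same
  Position 4: 'a' vs 'd' => differ
Total differences (Hamming distance): 2

2


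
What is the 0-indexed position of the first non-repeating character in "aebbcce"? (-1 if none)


Input: aebbcce
Character frequencies:
  'a': 1
  'b': 2
  'c': 2
  'e': 2
Scanning left to right for freq == 1:
  Position 0 ('a'): unique! => answer = 0

0


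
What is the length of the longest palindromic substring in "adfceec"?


Input: "adfceec"
Checking substrings for palindromes:
  [3:7] "ceec" (len 4) => palindrome
  [4:6] "ee" (len 2) => palindrome
Longest palindromic substring: "ceec" with length 4

4


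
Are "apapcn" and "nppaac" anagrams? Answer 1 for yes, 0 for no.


Strings: "apapcn", "nppaac"
Sorted first:  aacnpp
Sorted second: aacnpp
Sorted forms match => anagrams

1


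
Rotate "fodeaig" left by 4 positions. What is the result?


Input: "fodeaig", rotate left by 4
First 4 characters: "fode"
Remaining characters: "aig"
Concatenate remaining + first: "aig" + "fode" = "aigfode"

aigfode


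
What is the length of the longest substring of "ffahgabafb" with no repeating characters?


Input: "ffahgabafb"
Sliding window (track last position of each char):
  Position 0 ('f'): window [0,0] length 1 -- new best
  Position 1 ('f'): repeat (last at 0), move window start to 1
  Position 1 ('f'): window [1,1] length 1
  Position 2 ('a'): window [1,2] length 2 -- new best
  Position 3 ('h'): window [1,3] length 3 -- new best
  Position 4 ('g'): window [1,4] length 4 -- new best
  Position 5 ('a'): repeat (last at 2), move window start to 3
  Position 5 ('a'): window [3,5] length 3
  Position 6 ('b'): window [3,6] length 4
  Position 7 ('a'): repeat (last at 5), move window start to 6
  Position 7 ('a'): window [6,7] length 2
  Position 8 ('f'): window [6,8] length 3
  Position 9 ('b'): repeat (last at 6), move window start to 7
  Position 9 ('b'): window [7,9] length 3
Longest substring with no repeats: "fahg" with length 4

4


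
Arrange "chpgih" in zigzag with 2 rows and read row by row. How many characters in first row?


Zigzag "chpgih" into 2 rows:
Placing characters:
  'c' => row 0
  'h' => row 1
  'p' => row 0
  'g' => row 1
  'i' => row 0
  'h' => row 1
Rows:
  Row 0: "cpi"
  Row 1: "hgh"
First row length: 3

3


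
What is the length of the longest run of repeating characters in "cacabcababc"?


Input: "cacabcababc"
Scanning for longest run:
  Position 1 ('a'): new char, reset run to 1
  Position 2 ('c'): new char, reset run to 1
  Position 3 ('a'): new char, reset run to 1
  Position 4 ('b'): new char, reset run to 1
  Position 5 ('c'): new char, reset run to 1
  Position 6 ('a'): new char, reset run to 1
  Position 7 ('b'): new char, reset run to 1
  Position 8 ('a'): new char, reset run to 1
  Position 9 ('b'): new char, reset run to 1
  Position 10 ('c'): new char, reset run to 1
Longest run: 'c' with length 1

1


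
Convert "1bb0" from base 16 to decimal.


Input: "1bb0" in base 16
Positional expansion:
  Digit '1' (value 1) x 16^3 = 4096
  Digit 'b' (value 11) x 16^2 = 2816
  Digit 'b' (value 11) x 16^1 = 176
  Digit '0' (value 0) x 16^0 = 0
Sum = 7088

7088


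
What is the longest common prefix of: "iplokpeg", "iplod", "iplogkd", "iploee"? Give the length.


Words: iplokpeg, iplod, iplogkd, iploee
  Position 0: all 'i' => match
  Position 1: all 'p' => match
  Position 2: all 'l' => match
  Position 3: all 'o' => match
  Position 4: ('k', 'd', 'g', 'e') => mismatch, stop
LCP = "iplo" (length 4)

4


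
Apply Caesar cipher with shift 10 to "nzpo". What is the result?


Caesar cipher: shift "nzpo" by 10
  'n' (pos 13) + 10 = pos 23 = 'x'
  'z' (pos 25) + 10 = pos 9 = 'j'
  'p' (pos 15) + 10 = pos 25 = 'z'
  'o' (pos 14) + 10 = pos 24 = 'y'
Result: xjzy

xjzy


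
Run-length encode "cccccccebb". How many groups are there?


Input: cccccccebb
Scanning for consecutive runs:
  Group 1: 'c' x 7 (positions 0-6)
  Group 2: 'e' x 1 (positions 7-7)
  Group 3: 'b' x 2 (positions 8-9)
Total groups: 3

3


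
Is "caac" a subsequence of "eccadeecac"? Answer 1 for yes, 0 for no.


Check if "caac" is a subsequence of "eccadeecac"
Greedy scan:
  Position 0 ('e'): no match needed
  Position 1 ('c'): matches sub[0] = 'c'
  Position 2 ('c'): no match needed
  Position 3 ('a'): matches sub[1] = 'a'
  Position 4 ('d'): no match needed
  Position 5 ('e'): no match needed
  Position 6 ('e'): no match needed
  Position 7 ('c'): no match needed
  Position 8 ('a'): matches sub[2] = 'a'
  Position 9 ('c'): matches sub[3] = 'c'
All 4 characters matched => is a subsequence

1


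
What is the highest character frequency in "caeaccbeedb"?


Input: caeaccbeedb
Character counts:
  'a': 2
  'b': 2
  'c': 3
  'd': 1
  'e': 3
Maximum frequency: 3

3


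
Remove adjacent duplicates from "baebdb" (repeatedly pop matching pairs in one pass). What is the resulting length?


Input: baebdb
Stack-based adjacent duplicate removal:
  Read 'b': push. Stack: b
  Read 'a': push. Stack: ba
  Read 'e': push. Stack: bae
  Read 'b': push. Stack: baeb
  Read 'd': push. Stack: baebd
  Read 'b': push. Stack: baebdb
Final stack: "baebdb" (length 6)

6


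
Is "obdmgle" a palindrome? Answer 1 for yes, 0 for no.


Input: obdmgle
Reversed: elgmdbo
  Compare pos 0 ('o') with pos 6 ('e'): MISMATCH
  Compare pos 1 ('b') with pos 5 ('l'): MISMATCH
  Compare pos 2 ('d') with pos 4 ('g'): MISMATCH
Result: not a palindrome

0


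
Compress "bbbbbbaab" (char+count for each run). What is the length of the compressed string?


Input: bbbbbbaab
Runs:
  'b' x 6 => "b6"
  'a' x 2 => "a2"
  'b' x 1 => "b1"
Compressed: "b6a2b1"
Compressed length: 6

6


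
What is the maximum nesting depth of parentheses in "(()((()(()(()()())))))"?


Input: "(()((()(()(()()())))))"
Tracking depth:
  Position 0 '(': depth becomes 1
  Position 1 '(': depth becomes 2
  Position 2 ')': depth becomes 1
  Position 3 '(': depth becomes 2
  Position 4 '(': depth becomes 3
  Position 5 '(': depth becomes 4
  Position 6 ')': depth becomes 3
  Position 7 '(': depth becomes 4
  Position 8 '(': depth becomes 5
  Position 9 ')': depth becomes 4
  Position 10 '(': depth becomes 5
  Position 11 '(': depth becomes 6
  Position 12 ')': depth becomes 5
  Position 13 '(': depth becomes 6
  Position 14 ')': depth becomes 5
  Position 15 '(': depth becomes 6
  Position 16 ')': depth becomes 5
  Position 17 ')': depth becomes 4
  Position 18 ')': depth becomes 3
  Position 19 ')': depth becomes 2
  Position 20 ')': depth becomes 1
  Position 21 ')': depth becomes 0
Maximum depth reached: 6

6


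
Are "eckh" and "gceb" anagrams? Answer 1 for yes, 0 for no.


Strings: "eckh", "gceb"
Sorted first:  cehk
Sorted second: bceg
Differ at position 0: 'c' vs 'b' => not anagrams

0


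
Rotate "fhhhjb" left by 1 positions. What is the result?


Input: "fhhhjb", rotate left by 1
First 1 characters: "f"
Remaining characters: "hhhjb"
Concatenate remaining + first: "hhhjb" + "f" = "hhhjbf"

hhhjbf


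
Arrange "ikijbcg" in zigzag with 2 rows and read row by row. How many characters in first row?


Zigzag "ikijbcg" into 2 rows:
Placing characters:
  'i' => row 0
  'k' => row 1
  'i' => row 0
  'j' => row 1
  'b' => row 0
  'c' => row 1
  'g' => row 0
Rows:
  Row 0: "iibg"
  Row 1: "kjc"
First row length: 4

4


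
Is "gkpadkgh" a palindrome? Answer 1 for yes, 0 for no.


Input: gkpadkgh
Reversed: hgkdapkg
  Compare pos 0 ('g') with pos 7 ('h'): MISMATCH
  Compare pos 1 ('k') with pos 6 ('g'): MISMATCH
  Compare pos 2 ('p') with pos 5 ('k'): MISMATCH
  Compare pos 3 ('a') with pos 4 ('d'): MISMATCH
Result: not a palindrome

0


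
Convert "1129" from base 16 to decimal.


Input: "1129" in base 16
Positional expansion:
  Digit '1' (value 1) x 16^3 = 4096
  Digit '1' (value 1) x 16^2 = 256
  Digit '2' (value 2) x 16^1 = 32
  Digit '9' (value 9) x 16^0 = 9
Sum = 4393

4393


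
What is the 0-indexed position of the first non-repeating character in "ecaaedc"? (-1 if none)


Input: ecaaedc
Character frequencies:
  'a': 2
  'c': 2
  'd': 1
  'e': 2
Scanning left to right for freq == 1:
  Position 0 ('e'): freq=2, skip
  Position 1 ('c'): freq=2, skip
  Position 2 ('a'): freq=2, skip
  Position 3 ('a'): freq=2, skip
  Position 4 ('e'): freq=2, skip
  Position 5 ('d'): unique! => answer = 5

5


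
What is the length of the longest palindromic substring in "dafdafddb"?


Input: "dafdafddb"
Checking substrings for palindromes:
  [6:8] "dd" (len 2) => palindrome
Longest palindromic substring: "dd" with length 2

2


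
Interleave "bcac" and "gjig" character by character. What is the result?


Interleaving "bcac" and "gjig":
  Position 0: 'b' from first, 'g' from second => "bg"
  Position 1: 'c' from first, 'j' from second => "cj"
  Position 2: 'a' from first, 'i' from second => "ai"
  Position 3: 'c' from first, 'g' from second => "cg"
Result: bgcjaicg

bgcjaicg


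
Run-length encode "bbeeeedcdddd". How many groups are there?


Input: bbeeeedcdddd
Scanning for consecutive runs:
  Group 1: 'b' x 2 (positions 0-1)
  Group 2: 'e' x 4 (positions 2-5)
  Group 3: 'd' x 1 (positions 6-6)
  Group 4: 'c' x 1 (positions 7-7)
  Group 5: 'd' x 4 (positions 8-11)
Total groups: 5

5


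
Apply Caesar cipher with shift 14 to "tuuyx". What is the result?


Caesar cipher: shift "tuuyx" by 14
  't' (pos 19) + 14 = pos 7 = 'h'
  'u' (pos 20) + 14 = pos 8 = 'i'
  'u' (pos 20) + 14 = pos 8 = 'i'
  'y' (pos 24) + 14 = pos 12 = 'm'
  'x' (pos 23) + 14 = pos 11 = 'l'
Result: hiiml

hiiml


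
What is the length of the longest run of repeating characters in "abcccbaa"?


Input: "abcccbaa"
Scanning for longest run:
  Position 1 ('b'): new char, reset run to 1
  Position 2 ('c'): new char, reset run to 1
  Position 3 ('c'): continues run of 'c', length=2
  Position 4 ('c'): continues run of 'c', length=3
  Position 5 ('b'): new char, reset run to 1
  Position 6 ('a'): new char, reset run to 1
  Position 7 ('a'): continues run of 'a', length=2
Longest run: 'c' with length 3

3


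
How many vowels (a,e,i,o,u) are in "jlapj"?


Input: jlapj
Checking each character:
  'j' at position 0: consonant
  'l' at position 1: consonant
  'a' at position 2: vowel (running total: 1)
  'p' at position 3: consonant
  'j' at position 4: consonant
Total vowels: 1

1


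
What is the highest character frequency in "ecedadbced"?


Input: ecedadbced
Character counts:
  'a': 1
  'b': 1
  'c': 2
  'd': 3
  'e': 3
Maximum frequency: 3

3


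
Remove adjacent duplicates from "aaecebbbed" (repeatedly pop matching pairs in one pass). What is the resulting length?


Input: aaecebbbed
Stack-based adjacent duplicate removal:
  Read 'a': push. Stack: a
  Read 'a': matches stack top 'a' => pop. Stack: (empty)
  Read 'e': push. Stack: e
  Read 'c': push. Stack: ec
  Read 'e': push. Stack: ece
  Read 'b': push. Stack: eceb
  Read 'b': matches stack top 'b' => pop. Stack: ece
  Read 'b': push. Stack: eceb
  Read 'e': push. Stack: ecebe
  Read 'd': push. Stack: ecebed
Final stack: "ecebed" (length 6)

6


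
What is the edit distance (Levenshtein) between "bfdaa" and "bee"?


Computing edit distance: "bfdaa" -> "bee"
DP table:
           b    e    e
      0    1    2    3
  b   1    0    1    2
  f   2    1    1    2
  d   3    2    2    2
  a   4    3    3    3
  a   5    4    4    4
Edit distance = dp[5][3] = 4

4


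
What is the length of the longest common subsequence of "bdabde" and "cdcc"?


LCS of "bdabde" and "cdcc"
DP table:
           c    d    c    c
      0    0    0    0    0
  b   0    0    0    0    0
  d   0    0    1    1    1
  a   0    0    1    1    1
  b   0    0    1    1    1
  d   0    0    1    1    1
  e   0    0    1    1    1
LCS length = dp[6][4] = 1

1


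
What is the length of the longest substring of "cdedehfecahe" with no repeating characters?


Input: "cdedehfecahe"
Sliding window (track last position of each char):
  Position 0 ('c'): window [0,0] length 1 -- new best
  Position 1 ('d'): window [0,1] length 2 -- new best
  Position 2 ('e'): window [0,2] length 3 -- new best
  Position 3 ('d'): repeat (last at 1), move window start to 2
  Position 3 ('d'): window [2,3] length 2
  Position 4 ('e'): repeat (last at 2), move window start to 3
  Position 4 ('e'): window [3,4] length 2
  Position 5 ('h'): window [3,5] length 3
  Position 6 ('f'): window [3,6] length 4 -- new best
  Position 7 ('e'): repeat (last at 4), move window start to 5
  Position 7 ('e'): window [5,7] length 3
  Position 8 ('c'): window [5,8] length 4
  Position 9 ('a'): window [5,9] length 5 -- new best
  Position 10 ('h'): repeat (last at 5), move window start to 6
  Position 10 ('h'): window [6,10] length 5
  Position 11 ('e'): repeat (last at 7), move window start to 8
  Position 11 ('e'): window [8,11] length 4
Longest substring with no repeats: "hfeca" with length 5

5


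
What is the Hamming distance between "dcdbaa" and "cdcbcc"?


Comparing "dcdbaa" and "cdcbcc" position by position:
  Position 0: 'd' vs 'c' => differ
  Position 1: 'c' vs 'd' => differ
  Position 2: 'd' vs 'c' => differ
  Position 3: 'b' vs 'b' => same
  Position 4: 'a' vs 'c' => differ
  Position 5: 'a' vs 'c' => differ
Total differences (Hamming distance): 5

5


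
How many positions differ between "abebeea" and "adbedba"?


Comparing "abebeea" and "adbedba" position by position:
  Position 0: 'a' vs 'a' => same
  Position 1: 'b' vs 'd' => DIFFER
  Position 2: 'e' vs 'b' => DIFFER
  Position 3: 'b' vs 'e' => DIFFER
  Position 4: 'e' vs 'd' => DIFFER
  Position 5: 'e' vs 'b' => DIFFER
  Position 6: 'a' vs 'a' => same
Positions that differ: 5

5


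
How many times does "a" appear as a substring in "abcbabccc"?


Searching for "a" in "abcbabccc"
Scanning each position:
  Position 0: "a" => MATCH
  Position 1: "b" => no
  Position 2: "c" => no
  Position 3: "b" => no
  Position 4: "a" => MATCH
  Position 5: "b" => no
  Position 6: "c" => no
  Position 7: "c" => no
  Position 8: "c" => no
Total occurrences: 2

2


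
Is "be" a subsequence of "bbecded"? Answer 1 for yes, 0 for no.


Check if "be" is a subsequence of "bbecded"
Greedy scan:
  Position 0 ('b'): matches sub[0] = 'b'
  Position 1 ('b'): no match needed
  Position 2 ('e'): matches sub[1] = 'e'
  Position 3 ('c'): no match needed
  Position 4 ('d'): no match needed
  Position 5 ('e'): no match needed
  Position 6 ('d'): no match needed
All 2 characters matched => is a subsequence

1


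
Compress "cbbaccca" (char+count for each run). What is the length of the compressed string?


Input: cbbaccca
Runs:
  'c' x 1 => "c1"
  'b' x 2 => "b2"
  'a' x 1 => "a1"
  'c' x 3 => "c3"
  'a' x 1 => "a1"
Compressed: "c1b2a1c3a1"
Compressed length: 10

10


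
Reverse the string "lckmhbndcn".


Input: lckmhbndcn
Reading characters right to left:
  Position 9: 'n'
  Position 8: 'c'
  Position 7: 'd'
  Position 6: 'n'
  Position 5: 'b'
  Position 4: 'h'
  Position 3: 'm'
  Position 2: 'k'
  Position 1: 'c'
  Position 0: 'l'
Reversed: ncdnbhmkcl

ncdnbhmkcl


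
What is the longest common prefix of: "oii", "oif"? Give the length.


Words: oii, oif
  Position 0: all 'o' => match
  Position 1: all 'i' => match
  Position 2: ('i', 'f') => mismatch, stop
LCP = "oi" (length 2)

2


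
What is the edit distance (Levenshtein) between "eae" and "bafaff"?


Computing edit distance: "eae" -> "bafaff"
DP table:
           b    a    f    a    f    f
      0    1    2    3    4    5    6
  e   1    1    2    3    4    5    6
  a   2    2    1    2    3    4    5
  e   3    3    2    2    3    4    5
Edit distance = dp[3][6] = 5

5


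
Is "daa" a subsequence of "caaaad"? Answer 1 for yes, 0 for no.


Check if "daa" is a subsequence of "caaaad"
Greedy scan:
  Position 0 ('c'): no match needed
  Position 1 ('a'): no match needed
  Position 2 ('a'): no match needed
  Position 3 ('a'): no match needed
  Position 4 ('a'): no match needed
  Position 5 ('d'): matches sub[0] = 'd'
Only matched 1/3 characters => not a subsequence

0


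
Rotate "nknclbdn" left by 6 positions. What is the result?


Input: "nknclbdn", rotate left by 6
First 6 characters: "nknclb"
Remaining characters: "dn"
Concatenate remaining + first: "dn" + "nknclb" = "dnnknclb"

dnnknclb


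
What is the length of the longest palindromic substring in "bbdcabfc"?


Input: "bbdcabfc"
Checking substrings for palindromes:
  [0:2] "bb" (len 2) => palindrome
Longest palindromic substring: "bb" with length 2

2


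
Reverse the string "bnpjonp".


Input: bnpjonp
Reading characters right to left:
  Position 6: 'p'
  Position 5: 'n'
  Position 4: 'o'
  Position 3: 'j'
  Position 2: 'p'
  Position 1: 'n'
  Position 0: 'b'
Reversed: pnojpnb

pnojpnb


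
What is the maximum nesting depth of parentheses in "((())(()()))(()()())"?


Input: "((())(()()))(()()())"
Tracking depth:
  Position 0 '(': depth becomes 1
  Position 1 '(': depth becomes 2
  Position 2 '(': depth becomes 3
  Position 3 ')': depth becomes 2
  Position 4 ')': depth becomes 1
  Position 5 '(': depth becomes 2
  Position 6 '(': depth becomes 3
  Position 7 ')': depth becomes 2
  Position 8 '(': depth becomes 3
  Position 9 ')': depth becomes 2
  Position 10 ')': depth becomes 1
  Position 11 ')': depth becomes 0
  Position 12 '(': depth becomes 1
  Position 13 '(': depth becomes 2
  Position 14 ')': depth becomes 1
  Position 15 '(': depth becomes 2
  Position 16 ')': depth becomes 1
  Position 17 '(': depth becomes 2
  Position 18 ')': depth becomes 1
  Position 19 ')': depth becomes 0
Maximum depth reached: 3

3


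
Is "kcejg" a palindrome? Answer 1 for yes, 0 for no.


Input: kcejg
Reversed: gjeck
  Compare pos 0 ('k') with pos 4 ('g'): MISMATCH
  Compare pos 1 ('c') with pos 3 ('j'): MISMATCH
Result: not a palindrome

0


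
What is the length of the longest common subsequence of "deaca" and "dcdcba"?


LCS of "deaca" and "dcdcba"
DP table:
           d    c    d    c    b    a
      0    0    0    0    0    0    0
  d   0    1    1    1    1    1    1
  e   0    1    1    1    1    1    1
  a   0    1    1    1    1    1    2
  c   0    1    2    2    2    2    2
  a   0    1    2    2    2    2    3
LCS length = dp[5][6] = 3

3


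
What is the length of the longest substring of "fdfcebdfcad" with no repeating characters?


Input: "fdfcebdfcad"
Sliding window (track last position of each char):
  Position 0 ('f'): window [0,0] length 1 -- new best
  Position 1 ('d'): window [0,1] length 2 -- new best
  Position 2 ('f'): repeat (last at 0), move window start to 1
  Position 2 ('f'): window [1,2] length 2
  Position 3 ('c'): window [1,3] length 3 -- new best
  Position 4 ('e'): window [1,4] length 4 -- new best
  Position 5 ('b'): window [1,5] length 5 -- new best
  Position 6 ('d'): repeat (last at 1), move window start to 2
  Position 6 ('d'): window [2,6] length 5
  Position 7 ('f'): repeat (last at 2), move window start to 3
  Position 7 ('f'): window [3,7] length 5
  Position 8 ('c'): repeat (last at 3), move window start to 4
  Position 8 ('c'): window [4,8] length 5
  Position 9 ('a'): window [4,9] length 6 -- new best
  Position 10 ('d'): repeat (last at 6), move window start to 7
  Position 10 ('d'): window [7,10] length 4
Longest substring with no repeats: "ebdfca" with length 6

6


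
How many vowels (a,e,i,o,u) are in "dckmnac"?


Input: dckmnac
Checking each character:
  'd' at position 0: consonant
  'c' at position 1: consonant
  'k' at position 2: consonant
  'm' at position 3: consonant
  'n' at position 4: consonant
  'a' at position 5: vowel (running total: 1)
  'c' at position 6: consonant
Total vowels: 1

1


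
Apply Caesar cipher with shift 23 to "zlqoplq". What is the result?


Caesar cipher: shift "zlqoplq" by 23
  'z' (pos 25) + 23 = pos 22 = 'w'
  'l' (pos 11) + 23 = pos 8 = 'i'
  'q' (pos 16) + 23 = pos 13 = 'n'
  'o' (pos 14) + 23 = pos 11 = 'l'
  'p' (pos 15) + 23 = pos 12 = 'm'
  'l' (pos 11) + 23 = pos 8 = 'i'
  'q' (pos 16) + 23 = pos 13 = 'n'
Result: winlmin

winlmin


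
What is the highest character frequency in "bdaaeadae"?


Input: bdaaeadae
Character counts:
  'a': 4
  'b': 1
  'd': 2
  'e': 2
Maximum frequency: 4

4


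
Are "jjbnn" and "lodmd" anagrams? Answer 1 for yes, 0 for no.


Strings: "jjbnn", "lodmd"
Sorted first:  bjjnn
Sorted second: ddlmo
Differ at position 0: 'b' vs 'd' => not anagrams

0


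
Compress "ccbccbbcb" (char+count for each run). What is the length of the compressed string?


Input: ccbccbbcb
Runs:
  'c' x 2 => "c2"
  'b' x 1 => "b1"
  'c' x 2 => "c2"
  'b' x 2 => "b2"
  'c' x 1 => "c1"
  'b' x 1 => "b1"
Compressed: "c2b1c2b2c1b1"
Compressed length: 12

12


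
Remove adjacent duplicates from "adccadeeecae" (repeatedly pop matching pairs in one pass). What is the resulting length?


Input: adccadeeecae
Stack-based adjacent duplicate removal:
  Read 'a': push. Stack: a
  Read 'd': push. Stack: ad
  Read 'c': push. Stack: adc
  Read 'c': matches stack top 'c' => pop. Stack: ad
  Read 'a': push. Stack: ada
  Read 'd': push. Stack: adad
  Read 'e': push. Stack: adade
  Read 'e': matches stack top 'e' => pop. Stack: adad
  Read 'e': push. Stack: adade
  Read 'c': push. Stack: adadec
  Read 'a': push. Stack: adadeca
  Read 'e': push. Stack: adadecae
Final stack: "adadecae" (length 8)

8


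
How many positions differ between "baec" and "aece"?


Comparing "baec" and "aece" position by position:
  Position 0: 'b' vs 'a' => DIFFER
  Position 1: 'a' vs 'e' => DIFFER
  Position 2: 'e' vs 'c' => DIFFER
  Position 3: 'c' vs 'e' => DIFFER
Positions that differ: 4

4


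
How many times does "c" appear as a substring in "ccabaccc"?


Searching for "c" in "ccabaccc"
Scanning each position:
  Position 0: "c" => MATCH
  Position 1: "c" => MATCH
  Position 2: "a" => no
  Position 3: "b" => no
  Position 4: "a" => no
  Position 5: "c" => MATCH
  Position 6: "c" => MATCH
  Position 7: "c" => MATCH
Total occurrences: 5

5


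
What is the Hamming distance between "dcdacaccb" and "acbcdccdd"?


Comparing "dcdacaccb" and "acbcdccdd" position by position:
  Position 0: 'd' vs 'a' => differ
  Position 1: 'c' vs 'c' => same
  Position 2: 'd' vs 'b' => differ
  Position 3: 'a' vs 'c' => differ
  Position 4: 'c' vs 'd' => differ
  Position 5: 'a' vs 'c' => differ
  Position 6: 'c' vs 'c' => same
  Position 7: 'c' vs 'd' => differ
  Position 8: 'b' vs 'd' => differ
Total differences (Hamming distance): 7

7


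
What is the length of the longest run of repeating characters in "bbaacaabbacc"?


Input: "bbaacaabbacc"
Scanning for longest run:
  Position 1 ('b'): continues run of 'b', length=2
  Position 2 ('a'): new char, reset run to 1
  Position 3 ('a'): continues run of 'a', length=2
  Position 4 ('c'): new char, reset run to 1
  Position 5 ('a'): new char, reset run to 1
  Position 6 ('a'): continues run of 'a', length=2
  Position 7 ('b'): new char, reset run to 1
  Position 8 ('b'): continues run of 'b', length=2
  Position 9 ('a'): new char, reset run to 1
  Position 10 ('c'): new char, reset run to 1
  Position 11 ('c'): continues run of 'c', length=2
Longest run: 'b' with length 2

2


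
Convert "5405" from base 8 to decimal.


Input: "5405" in base 8
Positional expansion:
  Digit '5' (value 5) x 8^3 = 2560
  Digit '4' (value 4) x 8^2 = 256
  Digit '0' (value 0) x 8^1 = 0
  Digit '5' (value 5) x 8^0 = 5
Sum = 2821

2821


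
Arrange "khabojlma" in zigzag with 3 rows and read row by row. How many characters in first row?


Zigzag "khabojlma" into 3 rows:
Placing characters:
  'k' => row 0
  'h' => row 1
  'a' => row 2
  'b' => row 1
  'o' => row 0
  'j' => row 1
  'l' => row 2
  'm' => row 1
  'a' => row 0
Rows:
  Row 0: "koa"
  Row 1: "hbjm"
  Row 2: "al"
First row length: 3

3


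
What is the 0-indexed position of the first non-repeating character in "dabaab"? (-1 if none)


Input: dabaab
Character frequencies:
  'a': 3
  'b': 2
  'd': 1
Scanning left to right for freq == 1:
  Position 0 ('d'): unique! => answer = 0

0


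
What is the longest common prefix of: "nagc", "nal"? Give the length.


Words: nagc, nal
  Position 0: all 'n' => match
  Position 1: all 'a' => match
  Position 2: ('g', 'l') => mismatch, stop
LCP = "na" (length 2)

2


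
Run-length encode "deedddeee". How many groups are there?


Input: deedddeee
Scanning for consecutive runs:
  Group 1: 'd' x 1 (positions 0-0)
  Group 2: 'e' x 2 (positions 1-2)
  Group 3: 'd' x 3 (positions 3-5)
  Group 4: 'e' x 3 (positions 6-8)
Total groups: 4

4


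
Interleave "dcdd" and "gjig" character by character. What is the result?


Interleaving "dcdd" and "gjig":
  Position 0: 'd' from first, 'g' from second => "dg"
  Position 1: 'c' from first, 'j' from second => "cj"
  Position 2: 'd' from first, 'i' from second => "di"
  Position 3: 'd' from first, 'g' from second => "dg"
Result: dgcjdidg

dgcjdidg


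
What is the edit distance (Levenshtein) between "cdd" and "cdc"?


Computing edit distance: "cdd" -> "cdc"
DP table:
           c    d    c
      0    1    2    3
  c   1    0    1    2
  d   2    1    0    1
  d   3    2    1    1
Edit distance = dp[3][3] = 1

1


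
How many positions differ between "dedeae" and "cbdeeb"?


Comparing "dedeae" and "cbdeeb" position by position:
  Position 0: 'd' vs 'c' => DIFFER
  Position 1: 'e' vs 'b' => DIFFER
  Position 2: 'd' vs 'd' => same
  Position 3: 'e' vs 'e' => same
  Position 4: 'a' vs 'e' => DIFFER
  Position 5: 'e' vs 'b' => DIFFER
Positions that differ: 4

4


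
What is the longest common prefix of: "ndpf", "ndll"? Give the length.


Words: ndpf, ndll
  Position 0: all 'n' => match
  Position 1: all 'd' => match
  Position 2: ('p', 'l') => mismatch, stop
LCP = "nd" (length 2)

2


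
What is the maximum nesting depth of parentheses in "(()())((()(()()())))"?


Input: "(()())((()(()()())))"
Tracking depth:
  Position 0 '(': depth becomes 1
  Position 1 '(': depth becomes 2
  Position 2 ')': depth becomes 1
  Position 3 '(': depth becomes 2
  Position 4 ')': depth becomes 1
  Position 5 ')': depth becomes 0
  Position 6 '(': depth becomes 1
  Position 7 '(': depth becomes 2
  Position 8 '(': depth becomes 3
  Position 9 ')': depth becomes 2
  Position 10 '(': depth becomes 3
  Position 11 '(': depth becomes 4
  Position 12 ')': depth becomes 3
  Position 13 '(': depth becomes 4
  Position 14 ')': depth becomes 3
  Position 15 '(': depth becomes 4
  Position 16 ')': depth becomes 3
  Position 17 ')': depth becomes 2
  Position 18 ')': depth becomes 1
  Position 19 ')': depth becomes 0
Maximum depth reached: 4

4


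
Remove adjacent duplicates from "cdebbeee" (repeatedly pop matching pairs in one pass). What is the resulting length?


Input: cdebbeee
Stack-based adjacent duplicate removal:
  Read 'c': push. Stack: c
  Read 'd': push. Stack: cd
  Read 'e': push. Stack: cde
  Read 'b': push. Stack: cdeb
  Read 'b': matches stack top 'b' => pop. Stack: cde
  Read 'e': matches stack top 'e' => pop. Stack: cd
  Read 'e': push. Stack: cde
  Read 'e': matches stack top 'e' => pop. Stack: cd
Final stack: "cd" (length 2)

2


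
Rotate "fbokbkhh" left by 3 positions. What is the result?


Input: "fbokbkhh", rotate left by 3
First 3 characters: "fbo"
Remaining characters: "kbkhh"
Concatenate remaining + first: "kbkhh" + "fbo" = "kbkhhfbo"

kbkhhfbo


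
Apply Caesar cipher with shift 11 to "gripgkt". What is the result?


Caesar cipher: shift "gripgkt" by 11
  'g' (pos 6) + 11 = pos 17 = 'r'
  'r' (pos 17) + 11 = pos 2 = 'c'
  'i' (pos 8) + 11 = pos 19 = 't'
  'p' (pos 15) + 11 = pos 0 = 'a'
  'g' (pos 6) + 11 = pos 17 = 'r'
  'k' (pos 10) + 11 = pos 21 = 'v'
  't' (pos 19) + 11 = pos 4 = 'e'
Result: rctarve

rctarve
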